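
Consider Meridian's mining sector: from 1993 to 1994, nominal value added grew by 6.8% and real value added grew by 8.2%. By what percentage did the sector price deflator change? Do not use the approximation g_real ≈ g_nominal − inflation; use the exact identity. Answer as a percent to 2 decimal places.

-1.29%

(1 + g_nom) = (1 + g_real)(1 + π), so π = 1.0680 / 1.0820 − 1 = -0.01294.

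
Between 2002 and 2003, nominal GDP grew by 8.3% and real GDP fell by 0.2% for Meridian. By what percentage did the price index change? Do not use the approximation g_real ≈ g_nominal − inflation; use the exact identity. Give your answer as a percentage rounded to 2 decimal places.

8.52%

(1 + g_nom) = (1 + g_real)(1 + π), so π = 1.0830 / 0.9980 − 1 = 0.08517.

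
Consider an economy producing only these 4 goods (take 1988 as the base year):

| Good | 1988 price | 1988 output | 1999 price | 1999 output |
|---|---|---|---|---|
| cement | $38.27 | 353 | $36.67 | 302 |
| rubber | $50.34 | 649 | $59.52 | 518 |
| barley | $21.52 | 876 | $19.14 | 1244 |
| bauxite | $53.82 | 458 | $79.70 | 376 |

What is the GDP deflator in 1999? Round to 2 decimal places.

113.05

Nominal GDP 1999 = 36.67·302 + 59.52·518 + 19.14·1244 + 79.70·376 = 95683.06.
Real GDP 1999 (at 1988 prices) = 38.27·302 + 50.34·518 + 21.52·1244 + 53.82·376 = 84640.86.
Deflator = Nominal/Real × 100 = 95683.06/84640.86 × 100 = 113.046.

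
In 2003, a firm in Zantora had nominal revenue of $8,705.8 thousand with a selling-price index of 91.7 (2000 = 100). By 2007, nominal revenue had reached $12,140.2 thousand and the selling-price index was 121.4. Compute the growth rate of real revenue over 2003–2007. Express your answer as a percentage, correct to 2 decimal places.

5.33%

Real revenue 2003 = 8705.8 / 0.917 = 9493.78.
Real revenue 2007 = 12140.2 / 1.214 = 10000.16.
Real growth = 10000.16 / 9493.78 − 1 = 0.0533.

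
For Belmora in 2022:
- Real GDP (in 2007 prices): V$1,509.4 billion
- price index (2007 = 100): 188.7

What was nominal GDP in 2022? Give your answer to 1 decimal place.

V$2,848.2 billion

Nominal GDP = Real × (price index/100) = 1509.4 × 1.887 = 2848.24.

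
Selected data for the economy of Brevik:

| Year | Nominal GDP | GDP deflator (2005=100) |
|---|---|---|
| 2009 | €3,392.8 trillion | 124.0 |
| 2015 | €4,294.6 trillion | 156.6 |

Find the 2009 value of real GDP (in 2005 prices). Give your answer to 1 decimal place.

€2,736.1 trillion

Real GDP = Nominal / (GDP deflator/100) = 3392.8 / 1.240 = 2736.13.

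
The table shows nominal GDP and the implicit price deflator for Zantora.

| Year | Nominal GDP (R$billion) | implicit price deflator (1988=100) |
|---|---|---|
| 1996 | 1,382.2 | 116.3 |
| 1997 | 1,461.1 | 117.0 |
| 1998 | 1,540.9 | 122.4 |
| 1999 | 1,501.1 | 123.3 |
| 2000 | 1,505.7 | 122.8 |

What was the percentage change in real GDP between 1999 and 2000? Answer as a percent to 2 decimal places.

Real GDP 1999 = 1501.1/1.233 = 1217.44.
Real GDP 2000 = 1505.7/1.228 = 1226.14.
Change = 1226.14/1217.44 − 1 = 0.0071.

0.71%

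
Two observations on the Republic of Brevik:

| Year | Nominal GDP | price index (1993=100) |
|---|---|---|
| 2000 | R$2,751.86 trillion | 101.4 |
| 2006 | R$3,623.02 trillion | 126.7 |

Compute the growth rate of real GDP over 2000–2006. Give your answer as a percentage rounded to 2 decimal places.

5.37%

Real GDP 2000 = 2751.86 / 1.014 = 2713.87.
Real GDP 2006 = 3623.02 / 1.267 = 2859.53.
Real growth = 2859.53 / 2713.87 − 1 = 0.0537.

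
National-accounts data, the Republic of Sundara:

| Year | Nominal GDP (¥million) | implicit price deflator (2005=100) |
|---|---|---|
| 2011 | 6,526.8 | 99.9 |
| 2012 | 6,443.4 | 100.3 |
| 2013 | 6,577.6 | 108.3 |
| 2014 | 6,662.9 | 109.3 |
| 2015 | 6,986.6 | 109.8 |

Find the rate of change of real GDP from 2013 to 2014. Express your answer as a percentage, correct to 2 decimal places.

Real GDP 2013 = 6577.6/1.083 = 6073.50.
Real GDP 2014 = 6662.9/1.093 = 6095.97.
Change = 6095.97/6073.50 − 1 = 0.0037.

0.37%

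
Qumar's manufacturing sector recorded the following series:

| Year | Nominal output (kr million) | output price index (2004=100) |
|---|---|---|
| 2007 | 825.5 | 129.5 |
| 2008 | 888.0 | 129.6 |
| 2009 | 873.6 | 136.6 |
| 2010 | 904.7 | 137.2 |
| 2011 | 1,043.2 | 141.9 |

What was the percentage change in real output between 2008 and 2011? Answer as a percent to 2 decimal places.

7.29%

Real output 2008 = 888.0/1.296 = 685.19.
Real output 2011 = 1043.2/1.419 = 735.17.
Change = 735.17/685.19 − 1 = 0.0729.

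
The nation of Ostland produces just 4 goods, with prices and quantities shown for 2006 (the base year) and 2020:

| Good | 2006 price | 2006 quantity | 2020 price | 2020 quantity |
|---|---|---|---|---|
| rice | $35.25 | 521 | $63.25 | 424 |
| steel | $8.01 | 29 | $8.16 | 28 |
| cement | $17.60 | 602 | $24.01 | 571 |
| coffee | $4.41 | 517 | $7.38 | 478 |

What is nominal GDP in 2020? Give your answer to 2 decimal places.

$44283.83

Nominal GDP 2020 = Σ (p_2020 × q_2020) = 63.25·424 + 8.16·28 + 24.01·571 + 7.38·478 = 44283.83.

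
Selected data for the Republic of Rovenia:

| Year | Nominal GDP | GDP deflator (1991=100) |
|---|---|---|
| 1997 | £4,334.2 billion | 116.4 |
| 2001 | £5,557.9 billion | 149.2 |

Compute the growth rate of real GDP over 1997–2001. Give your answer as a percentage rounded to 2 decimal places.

0.04%

Real GDP 1997 = 4334.2 / 1.164 = 3723.54.
Real GDP 2001 = 5557.9 / 1.492 = 3725.13.
Real growth = 3725.13 / 3723.54 − 1 = 0.0004.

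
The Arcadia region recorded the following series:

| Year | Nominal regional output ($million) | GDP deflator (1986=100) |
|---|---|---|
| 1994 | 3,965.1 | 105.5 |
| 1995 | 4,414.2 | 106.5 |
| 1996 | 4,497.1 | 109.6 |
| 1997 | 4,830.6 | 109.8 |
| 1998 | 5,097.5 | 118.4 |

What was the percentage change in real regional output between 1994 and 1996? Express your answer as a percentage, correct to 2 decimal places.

Real regional output 1994 = 3965.1/1.055 = 3758.39.
Real regional output 1996 = 4497.1/1.096 = 4103.19.
Change = 4103.19/3758.39 − 1 = 0.0917.

9.17%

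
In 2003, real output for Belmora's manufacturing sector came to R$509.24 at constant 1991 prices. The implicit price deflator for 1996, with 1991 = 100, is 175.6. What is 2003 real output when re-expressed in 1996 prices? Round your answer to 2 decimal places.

Real output in 1996 prices = Real output in 1991 prices × (P_1996/P_1991) = 509.24 × 1.756 = 894.23.

R$894.23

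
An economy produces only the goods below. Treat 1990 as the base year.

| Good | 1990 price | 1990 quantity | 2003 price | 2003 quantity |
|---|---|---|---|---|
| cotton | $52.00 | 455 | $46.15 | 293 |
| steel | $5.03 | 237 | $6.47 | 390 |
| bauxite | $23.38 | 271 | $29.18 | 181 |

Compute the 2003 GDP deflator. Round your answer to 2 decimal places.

99.52

Nominal GDP 2003 = 46.15·293 + 6.47·390 + 29.18·181 = 21326.83.
Real GDP 2003 (at 1990 prices) = 52.00·293 + 5.03·390 + 23.38·181 = 21429.48.
Deflator = Nominal/Real × 100 = 21326.83/21429.48 × 100 = 99.521.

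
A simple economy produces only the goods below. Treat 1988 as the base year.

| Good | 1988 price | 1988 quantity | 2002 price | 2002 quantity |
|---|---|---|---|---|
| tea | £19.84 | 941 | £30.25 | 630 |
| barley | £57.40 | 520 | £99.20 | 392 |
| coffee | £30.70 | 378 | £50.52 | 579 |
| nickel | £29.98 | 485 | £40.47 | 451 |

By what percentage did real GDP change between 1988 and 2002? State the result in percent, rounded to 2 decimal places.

Real GDP 1988 = Nominal GDP 1988 = 19.84·941 + 57.40·520 + 30.70·378 + 29.98·485 = 74662.34.
Real GDP 2002 (at 1988 prices) = 19.84·630 + 57.40·392 + 30.70·579 + 29.98·451 = 66296.28.
Real growth = 66296.28/74662.34 − 1 = -0.1121.

-11.21%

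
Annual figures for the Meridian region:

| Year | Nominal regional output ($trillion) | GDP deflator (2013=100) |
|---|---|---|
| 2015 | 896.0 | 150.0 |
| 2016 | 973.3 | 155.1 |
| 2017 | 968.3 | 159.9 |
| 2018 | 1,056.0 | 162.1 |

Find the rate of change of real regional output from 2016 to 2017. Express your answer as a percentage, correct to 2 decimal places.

-3.50%

Real regional output 2016 = 973.3/1.551 = 627.53.
Real regional output 2017 = 968.3/1.599 = 605.57.
Change = 605.57/627.53 − 1 = -0.0350.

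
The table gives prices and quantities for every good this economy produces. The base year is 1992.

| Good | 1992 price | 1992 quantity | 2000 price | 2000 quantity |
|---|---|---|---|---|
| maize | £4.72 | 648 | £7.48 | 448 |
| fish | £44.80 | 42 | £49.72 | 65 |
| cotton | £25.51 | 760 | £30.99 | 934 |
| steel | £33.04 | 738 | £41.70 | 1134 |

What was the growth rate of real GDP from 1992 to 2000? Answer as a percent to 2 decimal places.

36.15%

Real GDP 1992 = Nominal GDP 1992 = 4.72·648 + 44.80·42 + 25.51·760 + 33.04·738 = 48711.28.
Real GDP 2000 (at 1992 prices) = 4.72·448 + 44.80·65 + 25.51·934 + 33.04·1134 = 66320.26.
Real growth = 66320.26/48711.28 − 1 = 0.3615.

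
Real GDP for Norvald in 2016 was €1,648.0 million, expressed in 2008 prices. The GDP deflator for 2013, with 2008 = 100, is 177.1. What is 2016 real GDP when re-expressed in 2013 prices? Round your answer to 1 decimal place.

€2,918.6 million

Real GDP in 2013 prices = Real GDP in 2008 prices × (P_2013/P_2008) = 1648.0 × 1.771 = 2918.61.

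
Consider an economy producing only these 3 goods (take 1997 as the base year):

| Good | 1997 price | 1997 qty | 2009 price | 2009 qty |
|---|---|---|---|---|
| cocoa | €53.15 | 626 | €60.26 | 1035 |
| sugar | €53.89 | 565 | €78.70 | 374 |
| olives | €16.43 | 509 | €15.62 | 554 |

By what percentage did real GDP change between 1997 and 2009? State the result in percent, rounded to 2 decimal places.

Real GDP 1997 = Nominal GDP 1997 = 53.15·626 + 53.89·565 + 16.43·509 = 72082.62.
Real GDP 2009 (at 1997 prices) = 53.15·1035 + 53.89·374 + 16.43·554 = 84267.33.
Real growth = 84267.33/72082.62 − 1 = 0.1690.

16.90%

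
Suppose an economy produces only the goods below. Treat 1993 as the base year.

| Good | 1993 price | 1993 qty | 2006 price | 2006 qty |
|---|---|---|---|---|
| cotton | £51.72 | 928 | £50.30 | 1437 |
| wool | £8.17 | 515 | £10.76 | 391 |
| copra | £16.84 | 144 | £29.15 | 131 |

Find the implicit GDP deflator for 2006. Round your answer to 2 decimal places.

Nominal GDP 2006 = 50.30·1437 + 10.76·391 + 29.15·131 = 80306.91.
Real GDP 2006 (at 1993 prices) = 51.72·1437 + 8.17·391 + 16.84·131 = 79722.15.
Deflator = Nominal/Real × 100 = 80306.91/79722.15 × 100 = 100.733.

100.73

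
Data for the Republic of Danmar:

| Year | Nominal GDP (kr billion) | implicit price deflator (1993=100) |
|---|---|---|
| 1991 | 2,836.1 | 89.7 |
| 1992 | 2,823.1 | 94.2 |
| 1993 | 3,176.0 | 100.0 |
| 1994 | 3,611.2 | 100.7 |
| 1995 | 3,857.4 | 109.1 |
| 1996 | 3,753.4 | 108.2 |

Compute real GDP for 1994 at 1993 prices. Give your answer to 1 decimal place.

kr 3,586.1 billion

Real GDP 1994 = 3611.2 / 1.007 = 3586.10.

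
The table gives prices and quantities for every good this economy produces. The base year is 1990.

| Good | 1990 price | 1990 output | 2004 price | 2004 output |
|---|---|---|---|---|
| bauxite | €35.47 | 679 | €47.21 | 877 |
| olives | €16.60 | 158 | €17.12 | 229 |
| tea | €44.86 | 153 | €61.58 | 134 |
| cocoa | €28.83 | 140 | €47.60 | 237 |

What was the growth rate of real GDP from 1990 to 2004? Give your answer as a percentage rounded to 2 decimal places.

Real GDP 1990 = Nominal GDP 1990 = 35.47·679 + 16.60·158 + 44.86·153 + 28.83·140 = 37606.71.
Real GDP 2004 (at 1990 prices) = 35.47·877 + 16.60·229 + 44.86·134 + 28.83·237 = 47752.54.
Real growth = 47752.54/37606.71 − 1 = 0.2698.

26.98%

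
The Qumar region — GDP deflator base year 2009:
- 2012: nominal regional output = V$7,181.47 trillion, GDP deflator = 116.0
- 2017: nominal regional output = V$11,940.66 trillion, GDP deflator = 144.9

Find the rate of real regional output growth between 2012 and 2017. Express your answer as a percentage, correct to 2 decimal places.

33.11%

Real regional output 2012 = 7181.47 / 1.160 = 6190.92.
Real regional output 2017 = 11940.66 / 1.449 = 8240.62.
Real growth = 8240.62 / 6190.92 − 1 = 0.3311.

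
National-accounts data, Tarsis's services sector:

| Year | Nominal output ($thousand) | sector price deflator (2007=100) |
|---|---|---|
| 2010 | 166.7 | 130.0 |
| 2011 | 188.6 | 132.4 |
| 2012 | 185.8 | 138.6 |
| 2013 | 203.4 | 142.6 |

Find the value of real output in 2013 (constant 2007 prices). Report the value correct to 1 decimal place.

$142.6 thousand

Real output 2013 = 203.4 / 1.426 = 142.64.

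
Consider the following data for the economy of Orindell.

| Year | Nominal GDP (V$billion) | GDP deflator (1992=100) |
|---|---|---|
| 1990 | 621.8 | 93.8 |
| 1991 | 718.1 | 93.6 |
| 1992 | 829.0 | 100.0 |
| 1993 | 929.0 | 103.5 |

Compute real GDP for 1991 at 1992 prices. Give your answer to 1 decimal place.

V$767.2 billion

Real GDP 1991 = 718.1 / 0.936 = 767.20.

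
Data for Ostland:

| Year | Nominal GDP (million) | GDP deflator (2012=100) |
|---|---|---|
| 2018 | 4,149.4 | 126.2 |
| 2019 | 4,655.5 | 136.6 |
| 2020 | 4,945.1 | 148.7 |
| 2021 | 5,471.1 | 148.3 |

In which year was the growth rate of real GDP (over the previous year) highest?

2019: real = 4655.5/1.366 = 3408.13; growth vs 2018 (3287.96) = 3.65%.
2020: real = 4945.1/1.487 = 3325.55; growth vs 2019 (3408.13) = -2.42%.
2021: real = 5471.1/1.483 = 3689.21; growth vs 2020 (3325.55) = 10.94%.

2021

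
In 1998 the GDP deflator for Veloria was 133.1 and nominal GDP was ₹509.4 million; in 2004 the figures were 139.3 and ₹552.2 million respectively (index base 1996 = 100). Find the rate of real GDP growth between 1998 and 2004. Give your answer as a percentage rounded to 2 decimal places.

3.58%

Deflate each year: 1998 → 509.4/1.331 = 382.72; 2004 → 552.2/1.393 = 396.41.
So real GDP changed by 396.41/382.72 − 1 = 0.0358, i.e. 3.58%.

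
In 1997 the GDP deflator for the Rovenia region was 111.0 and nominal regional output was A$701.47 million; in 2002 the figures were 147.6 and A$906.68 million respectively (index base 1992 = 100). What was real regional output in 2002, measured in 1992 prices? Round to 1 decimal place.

A$614.3 million

Real regional output = Nominal / (GDP deflator/100) = 906.68 / 1.476 = 614.28.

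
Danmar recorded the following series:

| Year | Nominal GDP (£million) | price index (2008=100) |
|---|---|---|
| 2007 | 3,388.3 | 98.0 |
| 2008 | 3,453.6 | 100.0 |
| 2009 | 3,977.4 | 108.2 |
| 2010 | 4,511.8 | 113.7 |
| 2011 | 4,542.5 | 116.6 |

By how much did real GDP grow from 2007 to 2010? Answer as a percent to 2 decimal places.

14.77%

Real GDP 2007 = 3388.3/0.980 = 3457.45.
Real GDP 2010 = 4511.8/1.137 = 3968.16.
Change = 3968.16/3457.45 − 1 = 0.1477.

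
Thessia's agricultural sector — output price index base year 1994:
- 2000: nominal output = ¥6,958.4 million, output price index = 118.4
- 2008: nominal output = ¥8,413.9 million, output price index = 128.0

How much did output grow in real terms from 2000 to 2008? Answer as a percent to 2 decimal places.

Deflate each year: 2000 → 6958.4/1.184 = 5877.03; 2008 → 8413.9/1.280 = 6573.36.
So real output changed by 6573.36/5877.03 − 1 = 0.1185, i.e. 11.85%.

11.85%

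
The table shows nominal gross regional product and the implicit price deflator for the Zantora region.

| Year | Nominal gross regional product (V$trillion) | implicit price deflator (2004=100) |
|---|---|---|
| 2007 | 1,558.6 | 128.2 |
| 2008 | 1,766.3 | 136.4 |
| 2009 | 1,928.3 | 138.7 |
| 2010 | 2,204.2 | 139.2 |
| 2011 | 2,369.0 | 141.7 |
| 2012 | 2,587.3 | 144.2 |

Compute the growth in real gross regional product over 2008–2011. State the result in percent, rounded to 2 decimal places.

29.11%

Real gross regional product 2008 = 1766.3/1.364 = 1294.94.
Real gross regional product 2011 = 2369.0/1.417 = 1671.84.
Change = 1671.84/1294.94 − 1 = 0.2911.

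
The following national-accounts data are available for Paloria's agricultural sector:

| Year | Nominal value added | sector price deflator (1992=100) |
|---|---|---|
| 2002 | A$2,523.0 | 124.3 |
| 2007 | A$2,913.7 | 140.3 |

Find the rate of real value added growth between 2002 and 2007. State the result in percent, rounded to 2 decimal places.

2.32%

Deflate each year: 2002 → 2523.0/1.243 = 2029.77; 2007 → 2913.7/1.403 = 2076.76.
So real value added changed by 2076.76/2029.77 − 1 = 0.0232, i.e. 2.32%.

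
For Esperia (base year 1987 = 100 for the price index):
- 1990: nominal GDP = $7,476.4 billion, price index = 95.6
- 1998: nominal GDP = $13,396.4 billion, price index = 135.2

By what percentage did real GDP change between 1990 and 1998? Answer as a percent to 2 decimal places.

26.70%

Real GDP 1990 = 7476.4 / 0.956 = 7820.50.
Real GDP 1998 = 13396.4 / 1.352 = 9908.58.
Real growth = 9908.58 / 7820.50 − 1 = 0.2670.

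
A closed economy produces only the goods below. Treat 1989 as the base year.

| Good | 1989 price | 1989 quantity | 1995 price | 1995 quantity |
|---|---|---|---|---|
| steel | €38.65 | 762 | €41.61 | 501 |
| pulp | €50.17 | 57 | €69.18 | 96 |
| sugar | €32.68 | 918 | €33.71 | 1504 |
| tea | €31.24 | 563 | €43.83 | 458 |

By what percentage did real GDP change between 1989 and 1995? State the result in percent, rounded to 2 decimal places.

Real GDP 1989 = Nominal GDP 1989 = 38.65·762 + 50.17·57 + 32.68·918 + 31.24·563 = 79899.35.
Real GDP 1995 (at 1989 prices) = 38.65·501 + 50.17·96 + 32.68·1504 + 31.24·458 = 87638.61.
Real growth = 87638.61/79899.35 − 1 = 0.0969.

9.69%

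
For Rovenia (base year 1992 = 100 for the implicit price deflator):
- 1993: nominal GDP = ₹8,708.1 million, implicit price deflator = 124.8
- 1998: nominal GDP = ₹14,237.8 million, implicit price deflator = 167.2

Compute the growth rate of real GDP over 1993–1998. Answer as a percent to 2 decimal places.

22.04%

Deflate each year: 1993 → 8708.1/1.248 = 6977.64; 1998 → 14237.8/1.672 = 8515.43.
So real GDP changed by 8515.43/6977.64 − 1 = 0.2204, i.e. 22.04%.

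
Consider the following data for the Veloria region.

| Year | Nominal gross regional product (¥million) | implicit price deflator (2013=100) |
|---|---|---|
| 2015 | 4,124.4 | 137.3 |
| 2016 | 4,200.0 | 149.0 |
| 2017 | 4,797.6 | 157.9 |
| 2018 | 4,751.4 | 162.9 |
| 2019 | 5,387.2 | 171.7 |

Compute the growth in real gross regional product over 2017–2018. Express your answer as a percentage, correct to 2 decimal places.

-4.00%

Real gross regional product 2017 = 4797.6/1.579 = 3038.38.
Real gross regional product 2018 = 4751.4/1.629 = 2916.76.
Change = 2916.76/3038.38 − 1 = -0.0400.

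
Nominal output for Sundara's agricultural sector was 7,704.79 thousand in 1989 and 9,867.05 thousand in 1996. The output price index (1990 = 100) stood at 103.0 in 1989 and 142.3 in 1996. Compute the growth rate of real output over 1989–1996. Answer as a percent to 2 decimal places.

Deflate each year: 1989 → 7704.79/1.030 = 7480.38; 1996 → 9867.05/1.423 = 6933.98.
So real output changed by 6933.98/7480.38 − 1 = -0.0730, i.e. -7.30%.

-7.30%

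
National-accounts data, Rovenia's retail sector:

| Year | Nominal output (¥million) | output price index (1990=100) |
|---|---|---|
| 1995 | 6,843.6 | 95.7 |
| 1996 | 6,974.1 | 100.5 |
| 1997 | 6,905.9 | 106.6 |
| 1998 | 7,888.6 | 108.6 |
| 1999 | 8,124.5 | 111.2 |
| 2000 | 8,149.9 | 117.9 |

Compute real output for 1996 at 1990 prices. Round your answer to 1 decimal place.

¥6,939.4 million

Real output 1996 = 6974.1 / 1.005 = 6939.40.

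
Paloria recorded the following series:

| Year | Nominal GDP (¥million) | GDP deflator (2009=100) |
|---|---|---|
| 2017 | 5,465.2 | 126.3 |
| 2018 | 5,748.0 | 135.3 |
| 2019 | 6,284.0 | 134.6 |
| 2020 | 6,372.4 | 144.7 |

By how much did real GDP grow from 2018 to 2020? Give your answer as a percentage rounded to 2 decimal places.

3.66%

Real GDP 2018 = 5748.0/1.353 = 4248.34.
Real GDP 2020 = 6372.4/1.447 = 4403.87.
Change = 4403.87/4248.34 − 1 = 0.0366.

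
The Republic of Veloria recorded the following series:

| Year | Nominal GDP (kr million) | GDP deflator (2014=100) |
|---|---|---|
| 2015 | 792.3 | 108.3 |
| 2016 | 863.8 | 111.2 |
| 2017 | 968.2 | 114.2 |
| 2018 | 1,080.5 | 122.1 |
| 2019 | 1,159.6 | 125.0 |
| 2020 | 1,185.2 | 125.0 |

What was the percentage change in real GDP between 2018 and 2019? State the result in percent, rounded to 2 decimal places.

Real GDP 2018 = 1080.5/1.221 = 884.93.
Real GDP 2019 = 1159.6/1.250 = 927.68.
Change = 927.68/884.93 − 1 = 0.0483.

4.83%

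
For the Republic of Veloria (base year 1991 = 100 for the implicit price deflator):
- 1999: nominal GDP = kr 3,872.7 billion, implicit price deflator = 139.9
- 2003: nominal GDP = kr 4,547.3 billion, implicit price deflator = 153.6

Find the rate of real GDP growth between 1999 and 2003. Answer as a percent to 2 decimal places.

6.95%

Deflate each year: 1999 → 3872.7/1.399 = 2768.19; 2003 → 4547.3/1.536 = 2960.48.
So real GDP changed by 2960.48/2768.19 − 1 = 0.0695, i.e. 6.95%.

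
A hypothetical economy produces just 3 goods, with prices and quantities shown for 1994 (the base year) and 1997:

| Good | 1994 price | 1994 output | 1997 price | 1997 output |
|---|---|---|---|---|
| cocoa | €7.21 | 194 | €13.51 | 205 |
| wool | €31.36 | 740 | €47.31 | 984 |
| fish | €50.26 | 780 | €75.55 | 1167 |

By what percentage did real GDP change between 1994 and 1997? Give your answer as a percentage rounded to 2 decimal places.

Real GDP 1994 = Nominal GDP 1994 = 7.21·194 + 31.36·740 + 50.26·780 = 63807.94.
Real GDP 1997 (at 1994 prices) = 7.21·205 + 31.36·984 + 50.26·1167 = 90989.71.
Real growth = 90989.71/63807.94 − 1 = 0.4260.

42.60%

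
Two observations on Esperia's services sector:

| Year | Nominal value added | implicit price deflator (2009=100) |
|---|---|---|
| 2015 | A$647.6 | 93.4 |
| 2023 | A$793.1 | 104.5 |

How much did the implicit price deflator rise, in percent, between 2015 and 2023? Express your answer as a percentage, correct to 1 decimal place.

11.9%

Price-level change = 104.5 / 93.4 − 1 = 0.1188.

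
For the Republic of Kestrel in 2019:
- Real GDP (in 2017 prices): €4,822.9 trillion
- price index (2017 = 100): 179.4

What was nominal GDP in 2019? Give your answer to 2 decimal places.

€8,652.28 trillion

Nominal GDP = Real × (price index/100) = 4822.9 × 1.794 = 8652.28.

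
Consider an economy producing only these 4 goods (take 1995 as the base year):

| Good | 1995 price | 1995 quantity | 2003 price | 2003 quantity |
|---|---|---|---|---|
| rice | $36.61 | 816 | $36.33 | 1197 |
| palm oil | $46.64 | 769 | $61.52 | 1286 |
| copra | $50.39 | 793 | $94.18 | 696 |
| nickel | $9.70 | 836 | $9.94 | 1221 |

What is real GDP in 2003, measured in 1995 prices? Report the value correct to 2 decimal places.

$150716.35

Real GDP 2003 = Σ (p_1995 × q_2003) = 36.61·1197 + 46.64·1286 + 50.39·696 + 9.70·1221 = 150716.35.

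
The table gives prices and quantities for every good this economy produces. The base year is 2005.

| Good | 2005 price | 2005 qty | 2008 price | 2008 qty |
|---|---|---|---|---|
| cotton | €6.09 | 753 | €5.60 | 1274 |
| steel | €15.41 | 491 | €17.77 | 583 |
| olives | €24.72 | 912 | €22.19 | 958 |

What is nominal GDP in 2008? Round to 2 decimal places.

€38752.33

Nominal GDP 2008 = Σ (p_2008 × q_2008) = 5.60·1274 + 17.77·583 + 22.19·958 = 38752.33.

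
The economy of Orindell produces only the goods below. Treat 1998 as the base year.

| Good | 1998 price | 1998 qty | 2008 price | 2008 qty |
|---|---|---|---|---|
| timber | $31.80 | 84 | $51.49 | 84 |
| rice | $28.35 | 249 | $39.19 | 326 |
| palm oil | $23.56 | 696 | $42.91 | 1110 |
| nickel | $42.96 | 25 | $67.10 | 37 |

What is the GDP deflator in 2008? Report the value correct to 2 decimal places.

169.50

Nominal GDP 2008 = 51.49·84 + 39.19·326 + 42.91·1110 + 67.10·37 = 67213.90.
Real GDP 2008 (at 1998 prices) = 31.80·84 + 28.35·326 + 23.56·1110 + 42.96·37 = 39654.42.
Deflator = Nominal/Real × 100 = 67213.90/39654.42 × 100 = 169.499.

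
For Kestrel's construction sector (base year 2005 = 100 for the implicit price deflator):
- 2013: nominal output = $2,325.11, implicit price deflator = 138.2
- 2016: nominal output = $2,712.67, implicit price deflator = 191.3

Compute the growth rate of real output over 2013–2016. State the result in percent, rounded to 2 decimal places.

-15.72%

Deflate each year: 2013 → 2325.11/1.382 = 1682.42; 2016 → 2712.67/1.913 = 1418.02.
So real output changed by 1418.02/1682.42 − 1 = -0.1572, i.e. -15.72%.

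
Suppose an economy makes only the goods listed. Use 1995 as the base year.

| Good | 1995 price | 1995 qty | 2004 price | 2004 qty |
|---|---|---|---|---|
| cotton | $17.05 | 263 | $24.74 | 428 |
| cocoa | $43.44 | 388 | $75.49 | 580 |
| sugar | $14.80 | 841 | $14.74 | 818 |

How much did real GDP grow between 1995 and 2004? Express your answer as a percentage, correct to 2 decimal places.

Real GDP 1995 = Nominal GDP 1995 = 17.05·263 + 43.44·388 + 14.80·841 = 33785.67.
Real GDP 2004 (at 1995 prices) = 17.05·428 + 43.44·580 + 14.80·818 = 44599.00.
Real growth = 44599.00/33785.67 − 1 = 0.3201.

32.01%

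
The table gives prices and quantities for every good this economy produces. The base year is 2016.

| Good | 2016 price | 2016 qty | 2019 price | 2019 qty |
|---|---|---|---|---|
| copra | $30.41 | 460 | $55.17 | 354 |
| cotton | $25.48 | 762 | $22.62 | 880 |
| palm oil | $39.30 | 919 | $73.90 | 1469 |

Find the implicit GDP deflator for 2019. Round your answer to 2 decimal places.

Nominal GDP 2019 = 55.17·354 + 22.62·880 + 73.90·1469 = 147994.88.
Real GDP 2019 (at 2016 prices) = 30.41·354 + 25.48·880 + 39.30·1469 = 90919.24.
Deflator = Nominal/Real × 100 = 147994.88/90919.24 × 100 = 162.776.

162.78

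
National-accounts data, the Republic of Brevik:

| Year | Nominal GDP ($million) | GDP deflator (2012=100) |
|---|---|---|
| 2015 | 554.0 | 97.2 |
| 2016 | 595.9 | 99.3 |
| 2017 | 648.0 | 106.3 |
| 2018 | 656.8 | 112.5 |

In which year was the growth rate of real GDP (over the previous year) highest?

2016

2016: real = 595.9/0.993 = 600.10; growth vs 2015 (569.96) = 5.29%.
2017: real = 648.0/1.063 = 609.60; growth vs 2016 (600.10) = 1.58%.
2018: real = 656.8/1.125 = 583.82; growth vs 2017 (609.60) = -4.23%.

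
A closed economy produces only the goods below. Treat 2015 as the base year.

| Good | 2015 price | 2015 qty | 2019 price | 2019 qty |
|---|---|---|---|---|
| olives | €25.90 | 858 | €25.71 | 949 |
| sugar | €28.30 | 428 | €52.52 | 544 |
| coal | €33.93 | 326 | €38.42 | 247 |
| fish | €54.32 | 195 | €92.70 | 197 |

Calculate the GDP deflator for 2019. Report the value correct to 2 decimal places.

136.69

Nominal GDP 2019 = 25.71·949 + 52.52·544 + 38.42·247 + 92.70·197 = 80721.31.
Real GDP 2019 (at 2015 prices) = 25.90·949 + 28.30·544 + 33.93·247 + 54.32·197 = 59056.05.
Deflator = Nominal/Real × 100 = 80721.31/59056.05 × 100 = 136.686.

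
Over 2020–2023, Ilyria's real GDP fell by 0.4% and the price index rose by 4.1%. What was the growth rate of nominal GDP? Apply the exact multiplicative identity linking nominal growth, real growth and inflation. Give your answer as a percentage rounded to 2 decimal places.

(1 + g_nom) = (1 + g_real)(1 + π) = 0.9960 × 1.0410 = 1.03684.

3.68%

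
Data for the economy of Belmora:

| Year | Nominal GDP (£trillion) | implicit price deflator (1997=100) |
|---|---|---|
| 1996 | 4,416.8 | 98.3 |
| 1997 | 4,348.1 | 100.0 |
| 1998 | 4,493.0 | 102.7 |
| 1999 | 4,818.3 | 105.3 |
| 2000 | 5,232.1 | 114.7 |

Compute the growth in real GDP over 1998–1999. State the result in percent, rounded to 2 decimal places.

4.59%

Real GDP 1998 = 4493.0/1.027 = 4374.88.
Real GDP 1999 = 4818.3/1.053 = 4575.78.
Change = 4575.78/4374.88 − 1 = 0.0459.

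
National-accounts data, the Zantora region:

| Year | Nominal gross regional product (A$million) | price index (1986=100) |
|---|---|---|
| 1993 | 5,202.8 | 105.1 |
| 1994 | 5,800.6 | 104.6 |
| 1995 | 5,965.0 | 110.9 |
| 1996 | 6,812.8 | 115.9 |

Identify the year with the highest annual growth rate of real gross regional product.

1994

1994: real = 5800.6/1.046 = 5545.51; growth vs 1993 (4950.33) = 12.02%.
1995: real = 5965.0/1.109 = 5378.72; growth vs 1994 (5545.51) = -3.01%.
1996: real = 6812.8/1.159 = 5878.17; growth vs 1995 (5378.72) = 9.29%.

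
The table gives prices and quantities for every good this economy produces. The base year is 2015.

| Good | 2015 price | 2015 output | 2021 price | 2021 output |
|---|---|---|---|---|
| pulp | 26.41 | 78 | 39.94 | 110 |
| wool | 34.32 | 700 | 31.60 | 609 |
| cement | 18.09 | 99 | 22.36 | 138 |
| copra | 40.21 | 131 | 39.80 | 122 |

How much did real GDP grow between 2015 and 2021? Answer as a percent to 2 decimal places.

-5.84%

Real GDP 2015 = Nominal GDP 2015 = 26.41·78 + 34.32·700 + 18.09·99 + 40.21·131 = 33142.40.
Real GDP 2021 (at 2015 prices) = 26.41·110 + 34.32·609 + 18.09·138 + 40.21·122 = 31208.02.
Real growth = 31208.02/33142.40 − 1 = -0.0584.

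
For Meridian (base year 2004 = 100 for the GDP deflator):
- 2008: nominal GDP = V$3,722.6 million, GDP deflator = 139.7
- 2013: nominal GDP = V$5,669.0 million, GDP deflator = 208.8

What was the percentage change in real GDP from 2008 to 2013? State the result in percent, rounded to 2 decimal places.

1.89%

Real GDP 2008 = 3722.6 / 1.397 = 2664.71.
Real GDP 2013 = 5669.0 / 2.088 = 2715.04.
Real growth = 2715.04 / 2664.71 − 1 = 0.0189.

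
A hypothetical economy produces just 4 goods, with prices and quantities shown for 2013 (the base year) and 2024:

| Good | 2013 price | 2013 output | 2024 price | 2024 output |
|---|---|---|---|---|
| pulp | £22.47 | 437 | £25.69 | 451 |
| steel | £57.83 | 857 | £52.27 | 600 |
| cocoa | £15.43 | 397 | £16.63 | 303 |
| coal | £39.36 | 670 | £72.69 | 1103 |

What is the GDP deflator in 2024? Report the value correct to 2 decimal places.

Nominal GDP 2024 = 25.69·451 + 52.27·600 + 16.63·303 + 72.69·1103 = 128164.15.
Real GDP 2024 (at 2013 prices) = 22.47·451 + 57.83·600 + 15.43·303 + 39.36·1103 = 92921.34.
Deflator = Nominal/Real × 100 = 128164.15/92921.34 × 100 = 137.928.

137.93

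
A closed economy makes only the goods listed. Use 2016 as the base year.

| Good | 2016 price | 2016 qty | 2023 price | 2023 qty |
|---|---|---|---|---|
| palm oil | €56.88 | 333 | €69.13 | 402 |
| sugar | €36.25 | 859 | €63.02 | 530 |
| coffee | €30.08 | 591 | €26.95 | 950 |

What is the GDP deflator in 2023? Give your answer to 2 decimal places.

122.84

Nominal GDP 2023 = 69.13·402 + 63.02·530 + 26.95·950 = 86793.36.
Real GDP 2023 (at 2016 prices) = 56.88·402 + 36.25·530 + 30.08·950 = 70654.26.
Deflator = Nominal/Real × 100 = 86793.36/70654.26 × 100 = 122.842.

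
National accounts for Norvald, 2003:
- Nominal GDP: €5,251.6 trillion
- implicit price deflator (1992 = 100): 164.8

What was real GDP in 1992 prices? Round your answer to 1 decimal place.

€3,186.7 trillion

Real GDP = Nominal / (implicit price deflator/100) = 5251.6 / 1.648 = 3186.65.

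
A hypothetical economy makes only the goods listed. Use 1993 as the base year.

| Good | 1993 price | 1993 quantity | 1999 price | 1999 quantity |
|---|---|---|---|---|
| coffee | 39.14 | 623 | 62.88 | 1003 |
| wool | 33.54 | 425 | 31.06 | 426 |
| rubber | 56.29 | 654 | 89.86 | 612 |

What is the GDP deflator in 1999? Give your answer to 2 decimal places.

Nominal GDP 1999 = 62.88·1003 + 31.06·426 + 89.86·612 = 131294.52.
Real GDP 1999 (at 1993 prices) = 39.14·1003 + 33.54·426 + 56.29·612 = 87994.94.
Deflator = Nominal/Real × 100 = 131294.52/87994.94 × 100 = 149.207.

149.21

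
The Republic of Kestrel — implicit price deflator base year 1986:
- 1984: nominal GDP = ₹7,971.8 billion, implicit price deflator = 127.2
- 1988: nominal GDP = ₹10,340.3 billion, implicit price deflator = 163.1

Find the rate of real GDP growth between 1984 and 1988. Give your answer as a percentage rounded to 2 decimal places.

Real GDP 1984 = 7971.8 / 1.272 = 6267.14.
Real GDP 1988 = 10340.3 / 1.631 = 6339.85.
Real growth = 6339.85 / 6267.14 − 1 = 0.0116.

1.16%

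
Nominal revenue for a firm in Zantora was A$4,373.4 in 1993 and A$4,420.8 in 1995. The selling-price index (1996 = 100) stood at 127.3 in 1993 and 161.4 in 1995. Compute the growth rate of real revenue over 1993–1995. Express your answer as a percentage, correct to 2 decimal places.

Real revenue 1993 = 4373.4 / 1.273 = 3435.51.
Real revenue 1995 = 4420.8 / 1.614 = 2739.03.
Real growth = 2739.03 / 3435.51 − 1 = -0.2027.

-20.27%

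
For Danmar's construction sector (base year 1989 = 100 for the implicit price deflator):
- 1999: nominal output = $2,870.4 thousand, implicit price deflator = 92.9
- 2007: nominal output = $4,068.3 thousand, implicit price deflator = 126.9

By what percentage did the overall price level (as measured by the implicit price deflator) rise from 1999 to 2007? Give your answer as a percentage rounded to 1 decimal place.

Price-level change = 126.9 / 92.9 − 1 = 0.3660.

36.6%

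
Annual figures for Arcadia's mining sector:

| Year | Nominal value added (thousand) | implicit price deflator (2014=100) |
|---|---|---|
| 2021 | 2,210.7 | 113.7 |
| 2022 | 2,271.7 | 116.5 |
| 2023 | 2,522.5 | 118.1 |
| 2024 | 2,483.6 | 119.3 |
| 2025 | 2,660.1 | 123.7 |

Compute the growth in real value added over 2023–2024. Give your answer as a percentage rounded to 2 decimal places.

-2.53%

Real value added 2023 = 2522.5/1.181 = 2135.90.
Real value added 2024 = 2483.6/1.193 = 2081.81.
Change = 2081.81/2135.90 − 1 = -0.0253.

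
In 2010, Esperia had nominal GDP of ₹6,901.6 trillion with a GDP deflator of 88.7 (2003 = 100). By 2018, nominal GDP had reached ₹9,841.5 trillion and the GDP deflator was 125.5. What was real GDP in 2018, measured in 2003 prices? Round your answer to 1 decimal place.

₹7,841.8 trillion

Real GDP = Nominal / (GDP deflator/100) = 9841.5 / 1.255 = 7841.83.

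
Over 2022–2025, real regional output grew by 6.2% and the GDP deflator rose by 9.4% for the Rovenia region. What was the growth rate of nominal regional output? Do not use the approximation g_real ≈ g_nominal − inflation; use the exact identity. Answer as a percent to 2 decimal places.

(1 + g_nom) = (1 + g_real)(1 + π) = 1.0620 × 1.0940 = 1.16183.

16.18%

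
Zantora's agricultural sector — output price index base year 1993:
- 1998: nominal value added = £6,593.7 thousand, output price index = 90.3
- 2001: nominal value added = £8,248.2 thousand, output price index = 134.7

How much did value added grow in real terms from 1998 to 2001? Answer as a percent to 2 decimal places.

-16.14%

Deflate each year: 1998 → 6593.7/0.903 = 7301.99; 2001 → 8248.2/1.347 = 6123.39.
So real value added changed by 6123.39/7301.99 − 1 = -0.1614, i.e. -16.14%.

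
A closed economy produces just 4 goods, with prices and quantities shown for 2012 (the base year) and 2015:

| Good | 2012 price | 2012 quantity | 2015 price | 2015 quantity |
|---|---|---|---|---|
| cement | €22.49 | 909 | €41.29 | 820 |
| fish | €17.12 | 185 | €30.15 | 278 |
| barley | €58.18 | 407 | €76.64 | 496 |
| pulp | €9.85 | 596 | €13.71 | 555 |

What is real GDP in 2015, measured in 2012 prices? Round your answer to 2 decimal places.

Real GDP 2015 = Σ (p_2012 × q_2015) = 22.49·820 + 17.12·278 + 58.18·496 + 9.85·555 = 57525.19.

€57525.19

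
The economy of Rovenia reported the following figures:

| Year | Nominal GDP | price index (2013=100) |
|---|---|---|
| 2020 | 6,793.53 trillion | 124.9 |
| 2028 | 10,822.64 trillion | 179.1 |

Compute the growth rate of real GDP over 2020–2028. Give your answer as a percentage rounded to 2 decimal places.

Real GDP 2020 = 6793.53 / 1.249 = 5439.18.
Real GDP 2028 = 10822.64 / 1.791 = 6042.79.
Real growth = 6042.79 / 5439.18 − 1 = 0.1110.

11.10%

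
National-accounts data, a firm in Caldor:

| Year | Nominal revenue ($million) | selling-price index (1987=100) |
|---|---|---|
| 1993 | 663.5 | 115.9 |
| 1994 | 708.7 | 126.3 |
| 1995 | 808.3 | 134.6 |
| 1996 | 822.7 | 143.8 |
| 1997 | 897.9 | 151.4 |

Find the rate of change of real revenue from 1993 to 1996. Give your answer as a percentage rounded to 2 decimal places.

Real revenue 1993 = 663.5/1.159 = 572.48.
Real revenue 1996 = 822.7/1.438 = 572.11.
Change = 572.11/572.48 − 1 = -0.0006.

-0.06%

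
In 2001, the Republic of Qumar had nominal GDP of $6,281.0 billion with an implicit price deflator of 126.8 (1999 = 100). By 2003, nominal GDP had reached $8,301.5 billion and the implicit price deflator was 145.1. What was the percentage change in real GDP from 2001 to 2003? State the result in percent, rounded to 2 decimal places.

Real GDP 2001 = 6281.0 / 1.268 = 4953.47.
Real GDP 2003 = 8301.5 / 1.451 = 5721.23.
Real growth = 5721.23 / 4953.47 − 1 = 0.1550.

15.50%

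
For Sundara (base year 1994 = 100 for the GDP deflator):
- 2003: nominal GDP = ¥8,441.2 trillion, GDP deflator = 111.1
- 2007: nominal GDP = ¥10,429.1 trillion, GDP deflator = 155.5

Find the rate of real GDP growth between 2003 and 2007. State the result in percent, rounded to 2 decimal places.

Deflate each year: 2003 → 8441.2/1.111 = 7597.84; 2007 → 10429.1/1.555 = 6706.82.
So real GDP changed by 6706.82/7597.84 − 1 = -0.1173, i.e. -11.73%.

-11.73%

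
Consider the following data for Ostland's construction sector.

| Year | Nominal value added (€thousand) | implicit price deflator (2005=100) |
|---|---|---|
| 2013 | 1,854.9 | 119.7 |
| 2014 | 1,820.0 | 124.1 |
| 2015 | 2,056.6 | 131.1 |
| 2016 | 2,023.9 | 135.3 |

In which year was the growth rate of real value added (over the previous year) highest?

2014: real = 1820.0/1.241 = 1466.56; growth vs 2013 (1549.62) = -5.36%.
2015: real = 2056.6/1.311 = 1568.73; growth vs 2014 (1466.56) = 6.97%.
2016: real = 2023.9/1.353 = 1495.86; growth vs 2015 (1568.73) = -4.65%.

2015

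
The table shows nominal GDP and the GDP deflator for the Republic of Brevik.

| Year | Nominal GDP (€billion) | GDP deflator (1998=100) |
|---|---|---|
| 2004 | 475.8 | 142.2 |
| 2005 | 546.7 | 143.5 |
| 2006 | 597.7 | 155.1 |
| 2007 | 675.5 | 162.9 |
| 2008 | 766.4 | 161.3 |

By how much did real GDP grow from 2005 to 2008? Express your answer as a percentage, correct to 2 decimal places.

Real GDP 2005 = 546.7/1.435 = 380.98.
Real GDP 2008 = 766.4/1.613 = 475.14.
Change = 475.14/380.98 − 1 = 0.2472.

24.72%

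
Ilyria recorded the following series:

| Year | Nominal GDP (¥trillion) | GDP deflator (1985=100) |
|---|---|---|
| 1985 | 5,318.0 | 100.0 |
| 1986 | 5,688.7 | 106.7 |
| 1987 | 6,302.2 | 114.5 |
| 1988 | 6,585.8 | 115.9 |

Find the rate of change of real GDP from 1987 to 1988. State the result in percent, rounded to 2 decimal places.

3.24%

Real GDP 1987 = 6302.2/1.145 = 5504.10.
Real GDP 1988 = 6585.8/1.159 = 5682.31.
Change = 5682.31/5504.10 − 1 = 0.0324.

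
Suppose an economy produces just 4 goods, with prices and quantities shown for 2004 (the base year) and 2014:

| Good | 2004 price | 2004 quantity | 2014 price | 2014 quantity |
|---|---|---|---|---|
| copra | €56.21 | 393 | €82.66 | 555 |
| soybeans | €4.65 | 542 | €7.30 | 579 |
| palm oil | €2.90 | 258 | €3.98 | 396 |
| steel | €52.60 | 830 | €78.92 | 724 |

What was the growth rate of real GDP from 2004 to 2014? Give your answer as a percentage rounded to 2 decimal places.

5.94%

Real GDP 2004 = Nominal GDP 2004 = 56.21·393 + 4.65·542 + 2.90·258 + 52.60·830 = 69017.03.
Real GDP 2014 (at 2004 prices) = 56.21·555 + 4.65·579 + 2.90·396 + 52.60·724 = 73119.70.
Real growth = 73119.70/69017.03 − 1 = 0.0594.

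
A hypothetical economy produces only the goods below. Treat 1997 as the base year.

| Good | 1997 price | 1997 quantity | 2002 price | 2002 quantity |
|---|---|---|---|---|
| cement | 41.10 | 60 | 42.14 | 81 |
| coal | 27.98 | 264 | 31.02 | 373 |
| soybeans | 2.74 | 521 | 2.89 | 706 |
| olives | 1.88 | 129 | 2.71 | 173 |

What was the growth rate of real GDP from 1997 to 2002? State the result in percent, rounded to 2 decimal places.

39.08%

Real GDP 1997 = Nominal GDP 1997 = 41.10·60 + 27.98·264 + 2.74·521 + 1.88·129 = 11522.78.
Real GDP 2002 (at 1997 prices) = 41.10·81 + 27.98·373 + 2.74·706 + 1.88·173 = 16025.32.
Real growth = 16025.32/11522.78 − 1 = 0.3908.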